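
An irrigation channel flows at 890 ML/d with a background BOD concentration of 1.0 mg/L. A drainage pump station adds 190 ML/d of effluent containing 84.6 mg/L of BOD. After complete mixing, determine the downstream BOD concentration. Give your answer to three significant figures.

15.7 mg/L

Conservation of mass: C = (890.0·1.000 + 190.0·84.60) / 1080 = 16960/1080 = 15.71 mg/L.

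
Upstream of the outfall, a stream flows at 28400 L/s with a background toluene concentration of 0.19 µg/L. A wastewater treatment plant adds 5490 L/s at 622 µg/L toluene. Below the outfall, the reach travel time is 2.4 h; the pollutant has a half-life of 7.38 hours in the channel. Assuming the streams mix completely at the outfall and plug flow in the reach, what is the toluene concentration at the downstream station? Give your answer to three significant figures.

Mixed concentration C = ΣQC/ΣQ = (28400·0.1900 + 5490·622.0) / 33890 = 3420000/33890 = 100.9 µg/L.
Half-life 7.38 h → k = ln 2 / 7.38 = 0.09392 h⁻¹ = 2.254 d⁻¹.
Applying C = C₀e^(−kt): 100.9 × 0.7982 = 80.55 µg/L.

80.6 µg/L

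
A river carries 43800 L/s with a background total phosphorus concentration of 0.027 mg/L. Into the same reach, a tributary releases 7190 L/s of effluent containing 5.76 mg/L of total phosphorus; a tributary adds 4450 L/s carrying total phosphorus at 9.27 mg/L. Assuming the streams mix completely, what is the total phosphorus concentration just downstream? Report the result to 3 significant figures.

1.51 mg/L

After mixing, C = (43800·0.02700 + 7190·5.760 + 4450·9.270) / 55440 = 83850/55440 = 1.512 mg/L.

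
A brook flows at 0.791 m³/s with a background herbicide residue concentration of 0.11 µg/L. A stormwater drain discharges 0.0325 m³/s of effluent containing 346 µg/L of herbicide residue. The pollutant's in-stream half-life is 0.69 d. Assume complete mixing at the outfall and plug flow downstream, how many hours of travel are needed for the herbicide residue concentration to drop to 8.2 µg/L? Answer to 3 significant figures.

12.4 h

Mixed concentration C = ΣQC/ΣQ = (0.7910·0.1100 + 0.03250·346.0) / 0.8235 = 11.33/0.8235 = 13.76 µg/L.
Half-life 0.69 d → k = ln 2 / 0.69 = 1.005 d⁻¹.
13.76·exp(−k·t) = 8.2 → t = ln(13.76/8.2)/k = 44530 s = 12.37 h.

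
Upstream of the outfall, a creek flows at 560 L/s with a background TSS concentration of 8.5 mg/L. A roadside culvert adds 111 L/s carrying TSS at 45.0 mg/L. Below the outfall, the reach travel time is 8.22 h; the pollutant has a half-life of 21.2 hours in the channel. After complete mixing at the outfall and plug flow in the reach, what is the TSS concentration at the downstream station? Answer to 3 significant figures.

After mixing, C = (560.0·8.500 + 111.0·45.00) / 671.0 = 9755/671.0 = 14.54 mg/L.
Half-life 21.2 h → k = ln 2 / 21.2 = 0.03270 h⁻¹ = 0.7847 d⁻¹.
Decay over the reach: 14.54·exp(−kt) = 14.54·0.7643 = 11.11 mg/L.

11.1 mg/L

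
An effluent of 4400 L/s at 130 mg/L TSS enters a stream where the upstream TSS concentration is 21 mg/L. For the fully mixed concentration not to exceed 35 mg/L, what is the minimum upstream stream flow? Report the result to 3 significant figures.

Set C_mix = 35: (Q·21.00 + 4400·130.0) / (Q + 4400) = 35
→ Q = 4400·(130.0 − 35)/(35 − 21.00) = 29860 L/s.

29900 L/s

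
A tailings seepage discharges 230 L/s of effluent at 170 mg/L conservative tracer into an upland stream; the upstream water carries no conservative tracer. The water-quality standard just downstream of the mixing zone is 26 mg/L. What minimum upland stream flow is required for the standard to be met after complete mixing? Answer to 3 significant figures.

1270 L/s

Set C_mix = 26: (Q·0 + 230.0·170.0) / (Q + 230.0) = 26
→ Q = 230.0·(170.0 − 26)/(26 − 0) = 1274 L/s.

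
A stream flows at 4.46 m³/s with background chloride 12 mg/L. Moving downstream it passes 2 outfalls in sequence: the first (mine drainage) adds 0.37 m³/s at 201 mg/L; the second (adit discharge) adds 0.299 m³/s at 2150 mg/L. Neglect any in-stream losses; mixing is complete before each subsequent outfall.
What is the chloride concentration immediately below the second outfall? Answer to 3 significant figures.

After outfall 1: Q = 4.460 + 0.3700 = 4.830 m³/s; C = (4.460·12.00 + 0.3700·201.0)/4.830 = 26.48 mg/L.
After outfall 2: Q = 4.830 + 0.2990 = 5.129 m³/s; C = (4.830·26.48 + 0.2990·2150)/5.129 = 150.3 mg/L.

150 mg/L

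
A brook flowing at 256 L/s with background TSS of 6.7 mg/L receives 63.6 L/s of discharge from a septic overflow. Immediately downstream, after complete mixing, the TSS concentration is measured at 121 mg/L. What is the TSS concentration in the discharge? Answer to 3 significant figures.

Mass balance: 256.0·6.700 + 63.60·Cₑ = 319.6·121.0
→ Cₑ = (319.6·121.0 − 256.0·6.700) / 63.60 = 581.1 mg/L.

581 mg/L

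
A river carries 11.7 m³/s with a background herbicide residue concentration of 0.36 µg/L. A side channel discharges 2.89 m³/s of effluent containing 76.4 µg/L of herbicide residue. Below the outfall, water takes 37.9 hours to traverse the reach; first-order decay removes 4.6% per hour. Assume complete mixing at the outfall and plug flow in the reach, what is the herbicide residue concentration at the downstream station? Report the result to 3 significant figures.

2.59 µg/L

Flow-weighted average: C = (11.70·0.3600 + 2.890·76.40) / 14.59 = 225.0/14.59 = 15.42 µg/L.
4.6%/h lost → k = −ln(1 − 0.046) = 0.04709 h⁻¹.
After decay, C = 15.42 × e^(−kt) = 15.42 × 0.1678 = 2.588 µg/L.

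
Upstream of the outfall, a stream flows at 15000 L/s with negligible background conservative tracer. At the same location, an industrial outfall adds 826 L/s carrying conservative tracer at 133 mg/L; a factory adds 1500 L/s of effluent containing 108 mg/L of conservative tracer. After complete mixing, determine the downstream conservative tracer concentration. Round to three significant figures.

15.7 mg/L

Flow-weighted average: C = (15000·0 + 826.0·133.0 + 1500·108.0) / 17330 = 271900/17330 = 15.69 mg/L.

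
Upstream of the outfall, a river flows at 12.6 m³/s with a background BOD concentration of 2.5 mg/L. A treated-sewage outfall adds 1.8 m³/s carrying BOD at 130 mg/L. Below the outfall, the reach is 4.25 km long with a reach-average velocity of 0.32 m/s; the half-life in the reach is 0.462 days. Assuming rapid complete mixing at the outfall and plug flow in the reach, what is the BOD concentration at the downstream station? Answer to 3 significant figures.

14.6 mg/L

Mixed concentration C = ΣQC/ΣQ = (12.60·2.500 + 1.800·130.0) / 14.40 = 265.5/14.40 = 18.44 mg/L.
Travel time t = 4.25·1000 / 0.32 = 13280 s = 3.689 h.
Half-life 0.462 d → k = ln 2 / 0.462 = 1.500 d⁻¹.
First-order decay: C = 18.44·exp(−k·t) = 18.44·0.7940 = 14.64 mg/L.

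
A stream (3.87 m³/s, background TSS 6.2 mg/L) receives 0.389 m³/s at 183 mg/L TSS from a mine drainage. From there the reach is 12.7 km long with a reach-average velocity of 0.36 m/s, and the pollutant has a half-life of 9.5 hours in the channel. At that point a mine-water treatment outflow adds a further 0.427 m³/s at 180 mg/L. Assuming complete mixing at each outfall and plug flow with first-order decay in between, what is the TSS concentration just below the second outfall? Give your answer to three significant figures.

26.3 mg/L

Conservation of mass: C = (3.870·6.200 + 0.3890·183.0) / 4.259 = 95.18/4.259 = 22.35 mg/L; combined flow 4.259 m³/s.
Travel time t = 12.7·1000 / 0.36 = 35280 s = 9.799 h.
Half-life 9.5 h → k = ln 2 / 9.5 = 0.07296 h⁻¹ = 1.751 d⁻¹.
First-order decay: C = 22.35·exp(−k·t) = 22.35·0.4892 = 10.93 mg/L.
Second outfall: C = (4.259·10.93 + 0.4270·180.0)/4.686 = 26.34 mg/L.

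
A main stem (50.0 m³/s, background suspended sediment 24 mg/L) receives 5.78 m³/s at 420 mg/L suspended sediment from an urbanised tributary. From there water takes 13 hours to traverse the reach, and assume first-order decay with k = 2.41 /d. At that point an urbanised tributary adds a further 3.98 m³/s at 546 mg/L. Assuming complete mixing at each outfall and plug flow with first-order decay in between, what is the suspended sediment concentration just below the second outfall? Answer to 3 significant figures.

52.8 mg/L

After mixing, C = (50.00·24.00 + 5.780·420.0) / 55.78 = 3628/55.78 = 65.03 mg/L; combined flow 55.78 m³/s.
First-order decay: C = 65.03·exp(−k·t) = 65.03·0.2711 = 17.63 mg/L.
At the second outfall, C = (55.78·17.63 + 3.980·546.0) / (55.78 + 3.980) = 52.82 mg/L.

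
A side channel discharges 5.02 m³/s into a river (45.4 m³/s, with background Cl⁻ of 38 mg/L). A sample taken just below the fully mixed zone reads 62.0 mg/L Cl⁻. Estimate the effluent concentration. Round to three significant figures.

Mass balance: 45.40·38.00 + 5.020·Cₑ = 50.42·62.00
→ Cₑ = (50.42·62.00 − 45.40·38.00) / 5.020 = 279.1 mg/L.

279 mg/L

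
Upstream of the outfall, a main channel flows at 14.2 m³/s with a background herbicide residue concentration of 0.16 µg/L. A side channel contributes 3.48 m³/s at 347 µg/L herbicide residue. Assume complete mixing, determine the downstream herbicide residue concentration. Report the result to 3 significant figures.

Flow-weighted average: C = (14.20·0.1600 + 3.480·347.0) / 17.68 = 1210/17.68 = 68.43 µg/L.

68.4 µg/L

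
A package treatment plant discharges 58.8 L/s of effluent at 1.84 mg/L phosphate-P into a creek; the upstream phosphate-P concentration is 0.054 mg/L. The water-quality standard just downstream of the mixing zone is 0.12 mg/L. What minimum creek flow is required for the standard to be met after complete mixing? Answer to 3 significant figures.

1530 L/s

Set C_mix = 0.12: (Q·0.05400 + 58.80·1.840) / (Q + 58.80) = 0.12
→ Q = 58.80·(1.840 − 0.12)/(0.12 − 0.05400) = 1532 L/s.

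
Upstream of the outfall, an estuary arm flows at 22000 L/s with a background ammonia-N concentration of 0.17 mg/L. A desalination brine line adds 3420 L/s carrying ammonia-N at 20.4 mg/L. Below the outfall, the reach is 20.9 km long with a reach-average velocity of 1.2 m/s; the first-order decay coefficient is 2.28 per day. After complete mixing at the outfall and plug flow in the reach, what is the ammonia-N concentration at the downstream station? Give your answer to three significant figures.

Mixed concentration C = ΣQC/ΣQ = (22000·0.1700 + 3420·20.40) / 25420 = 73510/25420 = 2.892 mg/L.
Travel time t = 20.9·1000 / 1.2 = 17420 s = 4.838 h.
Decay over the reach: 2.892·exp(−kt) = 2.892·0.6315 = 1.826 mg/L.

1.83 mg/L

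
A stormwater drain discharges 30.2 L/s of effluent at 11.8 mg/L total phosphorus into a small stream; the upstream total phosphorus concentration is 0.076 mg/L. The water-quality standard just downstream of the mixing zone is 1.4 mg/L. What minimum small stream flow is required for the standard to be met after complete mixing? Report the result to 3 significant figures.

Set C_mix = 1.4: (Q·0.07600 + 30.20·11.80) / (Q + 30.20) = 1.4
→ Q = 30.20·(11.80 − 1.4)/(1.4 − 0.07600) = 237.2 L/s.

237 L/s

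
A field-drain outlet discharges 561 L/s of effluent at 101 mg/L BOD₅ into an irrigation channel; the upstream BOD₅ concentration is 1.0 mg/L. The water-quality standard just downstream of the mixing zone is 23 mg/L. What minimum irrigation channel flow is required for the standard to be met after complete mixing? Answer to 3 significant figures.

Set C_mix = 23: (Q·1.000 + 561.0·101.0) / (Q + 561.0) = 23
→ Q = 561.0·(101.0 − 23)/(23 − 1.000) = 1989 L/s.

1990 L/s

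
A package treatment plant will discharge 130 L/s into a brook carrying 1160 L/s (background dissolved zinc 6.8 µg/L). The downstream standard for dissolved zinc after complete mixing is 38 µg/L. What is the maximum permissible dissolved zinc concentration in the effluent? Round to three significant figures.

At the limit, (Qr·Cr + Qe·Cₑ)/(Qr + Qe) = 38:
Cₑ = (1290·38 − 1160·6.800) / 130.0 = 316.4 µg/L.

316 µg/L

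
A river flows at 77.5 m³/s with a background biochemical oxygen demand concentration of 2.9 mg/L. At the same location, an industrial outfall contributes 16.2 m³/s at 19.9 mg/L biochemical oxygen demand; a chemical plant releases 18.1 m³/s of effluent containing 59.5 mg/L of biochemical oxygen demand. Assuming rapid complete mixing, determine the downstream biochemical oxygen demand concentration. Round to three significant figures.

14.5 mg/L

Flow-weighted average: C = (77.50·2.900 + 16.20·19.90 + 18.10·59.50) / 111.8 = 1624/111.8 = 14.53 mg/L.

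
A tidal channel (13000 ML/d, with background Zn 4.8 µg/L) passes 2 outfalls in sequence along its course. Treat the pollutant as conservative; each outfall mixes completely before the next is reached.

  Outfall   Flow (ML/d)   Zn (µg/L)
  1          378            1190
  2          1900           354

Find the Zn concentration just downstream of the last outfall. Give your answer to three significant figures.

Outfall 1: combined Q = 13380 ML/d; C = (13000·4.800 + 378.0·1190)/13380 = 38.29 µg/L.
Outfall 2: combined Q = 15280 ML/d; C = (13380·38.29 + 1900·354.0)/15280 = 77.55 µg/L.

77.6 µg/L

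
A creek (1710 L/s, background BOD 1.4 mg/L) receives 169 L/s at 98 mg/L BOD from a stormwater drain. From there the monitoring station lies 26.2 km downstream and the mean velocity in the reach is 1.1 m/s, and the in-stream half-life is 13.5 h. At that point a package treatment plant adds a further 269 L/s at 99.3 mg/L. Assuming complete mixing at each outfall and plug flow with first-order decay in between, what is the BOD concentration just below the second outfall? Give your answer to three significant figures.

18.7 mg/L

Flow-weighted average: C = (1710·1.400 + 169.0·98.00) / 1879 = 18960/1879 = 10.09 mg/L; combined flow 1879 L/s.
Travel time t = 26.2·1000 / 1.1 = 23820 s = 6.616 h.
Half-life 13.5 h → k = ln 2 / 13.5 = 0.05134 h⁻¹ = 1.232 d⁻¹.
After decay, C = 10.09 × e^(−kt) = 10.09 × 0.7120 = 7.183 mg/L.
At the second outfall, C = (1879·7.183 + 269.0·99.30) / (1879 + 269.0) = 18.72 mg/L.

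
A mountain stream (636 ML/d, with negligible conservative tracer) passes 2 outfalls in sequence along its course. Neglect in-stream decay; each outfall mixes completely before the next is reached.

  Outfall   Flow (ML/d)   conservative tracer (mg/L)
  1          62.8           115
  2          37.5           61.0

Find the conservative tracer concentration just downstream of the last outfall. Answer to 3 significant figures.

12.9 mg/L

Outfall 1: combined Q = 698.8 ML/d; C = (636.0·0 + 62.80·115.0)/698.8 = 10.33 mg/L.
Outfall 2: combined Q = 736.3 ML/d; C = (698.8·10.33 + 37.50·61.00)/736.3 = 12.92 mg/L.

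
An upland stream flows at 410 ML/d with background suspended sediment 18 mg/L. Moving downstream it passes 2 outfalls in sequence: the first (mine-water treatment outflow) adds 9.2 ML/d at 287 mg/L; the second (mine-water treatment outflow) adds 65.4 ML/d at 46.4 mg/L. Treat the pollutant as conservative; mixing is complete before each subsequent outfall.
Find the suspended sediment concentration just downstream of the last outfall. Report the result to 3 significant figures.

26.9 mg/L

Outfall 1: combined Q = 419.2 ML/d; C = (410.0·18.00 + 9.200·287.0)/419.2 = 23.90 mg/L.
Outfall 2: combined Q = 484.6 ML/d; C = (419.2·23.90 + 65.40·46.40)/484.6 = 26.94 mg/L.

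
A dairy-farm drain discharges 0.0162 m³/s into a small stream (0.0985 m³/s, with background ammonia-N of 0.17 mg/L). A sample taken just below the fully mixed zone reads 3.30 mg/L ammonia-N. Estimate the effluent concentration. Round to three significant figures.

22.3 mg/L

Mass balance: 0.09850·0.1700 + 0.01620·Cₑ = 0.1147·3.300
→ Cₑ = (0.1147·3.300 − 0.09850·0.1700) / 0.01620 = 22.33 mg/L.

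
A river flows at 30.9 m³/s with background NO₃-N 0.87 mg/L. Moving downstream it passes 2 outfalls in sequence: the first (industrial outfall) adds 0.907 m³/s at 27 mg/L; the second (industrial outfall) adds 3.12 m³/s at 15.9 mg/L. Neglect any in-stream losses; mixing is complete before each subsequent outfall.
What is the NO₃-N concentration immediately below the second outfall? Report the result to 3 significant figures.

Outfall 1: combined Q = 31.81 m³/s; C = (30.90·0.8700 + 0.9070·27.00)/31.81 = 1.615 mg/L.
Outfall 2: combined Q = 34.93 m³/s; C = (31.81·1.615 + 3.120·15.90)/34.93 = 2.891 mg/L.

2.89 mg/L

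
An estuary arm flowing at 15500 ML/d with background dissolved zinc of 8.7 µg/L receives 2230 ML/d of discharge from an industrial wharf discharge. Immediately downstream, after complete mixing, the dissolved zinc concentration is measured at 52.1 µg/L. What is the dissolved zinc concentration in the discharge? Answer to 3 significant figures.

354 µg/L

Mass balance: 15500·8.700 + 2230·Cₑ = 17730·52.10
→ Cₑ = (17730·52.10 − 15500·8.700) / 2230 = 353.8 µg/L.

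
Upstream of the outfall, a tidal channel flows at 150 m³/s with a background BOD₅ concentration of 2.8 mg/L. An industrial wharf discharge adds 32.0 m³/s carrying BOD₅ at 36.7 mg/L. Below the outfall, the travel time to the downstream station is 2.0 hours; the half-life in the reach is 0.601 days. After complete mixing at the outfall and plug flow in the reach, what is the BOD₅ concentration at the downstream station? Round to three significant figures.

7.96 mg/L

After mixing, C = (150.0·2.800 + 32.00·36.70) / 182.0 = 1594/182.0 = 8.760 mg/L.
Half-life 0.601 d → k = ln 2 / 0.601 = 1.153 d⁻¹.
After decay, C = 8.760 × e^(−kt) = 8.760 × 0.9084 = 7.958 mg/L.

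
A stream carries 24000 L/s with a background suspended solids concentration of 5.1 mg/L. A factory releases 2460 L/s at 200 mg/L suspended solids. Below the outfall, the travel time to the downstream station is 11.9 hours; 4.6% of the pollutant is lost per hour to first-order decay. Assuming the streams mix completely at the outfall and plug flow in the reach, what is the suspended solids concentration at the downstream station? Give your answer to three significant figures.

Mixed concentration C = ΣQC/ΣQ = (24000·5.100 + 2460·200.0) / 26460 = 614400/26460 = 23.22 mg/L.
4.6%/h lost → k = −ln(1 − 0.046) = 0.04709 h⁻¹.
Decay over the reach: 23.22·exp(−kt) = 23.22·0.5710 = 13.26 mg/L.

13.3 mg/L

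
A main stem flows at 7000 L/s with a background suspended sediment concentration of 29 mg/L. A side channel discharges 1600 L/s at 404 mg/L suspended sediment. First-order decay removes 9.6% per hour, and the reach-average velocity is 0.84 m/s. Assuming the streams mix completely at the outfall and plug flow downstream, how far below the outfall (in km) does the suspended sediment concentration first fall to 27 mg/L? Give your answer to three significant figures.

Flow-weighted average: C = (7000·29.00 + 1600·404.0) / 8600 = 849400/8600 = 98.77 mg/L.
9.6%/h lost → k = −ln(1 − 0.096) = 0.1009 h⁻¹.
Set 98.77·exp(−k·t) = 27 → t = ln(98.77/27)/k = 46260 s = 12.85 h.
Distance = v·t = 0.84·46260 = 38860 m = 38.86 km.

38.9 km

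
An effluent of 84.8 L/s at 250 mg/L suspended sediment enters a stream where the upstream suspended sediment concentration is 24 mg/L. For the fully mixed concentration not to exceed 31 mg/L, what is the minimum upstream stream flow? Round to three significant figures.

2650 L/s

Set C_mix = 31: (Q·24.00 + 84.80·250.0) / (Q + 84.80) = 31
→ Q = 84.80·(250.0 − 31)/(31 − 24.00) = 2653 L/s.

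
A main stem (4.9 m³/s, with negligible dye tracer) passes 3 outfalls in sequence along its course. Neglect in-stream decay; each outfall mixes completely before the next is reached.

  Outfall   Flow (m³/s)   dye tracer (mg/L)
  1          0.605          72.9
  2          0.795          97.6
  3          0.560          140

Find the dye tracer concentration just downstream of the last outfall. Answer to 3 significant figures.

After outfall 1: Q = 4.900 + 0.6050 = 5.505 m³/s; C = (4.900·0 + 0.6050·72.90)/5.505 = 8.012 mg/L.
After outfall 2: Q = 5.505 + 0.7950 = 6.300 m³/s; C = (5.505·8.012 + 0.7950·97.60)/6.300 = 19.32 mg/L.
After outfall 3: Q = 6.300 + 0.5600 = 6.860 m³/s; C = (6.300·19.32 + 0.5600·140.0)/6.860 = 29.17 mg/L.

29.2 mg/L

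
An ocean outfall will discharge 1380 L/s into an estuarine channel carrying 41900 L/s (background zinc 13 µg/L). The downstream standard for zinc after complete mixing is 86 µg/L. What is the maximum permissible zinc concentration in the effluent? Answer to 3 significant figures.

At the limit, (Qr·Cr + Qe·Cₑ)/(Qr + Qe) = 86:
Cₑ = (43280·86 − 41900·13.00) / 1380 = 2302 µg/L.

2300 µg/L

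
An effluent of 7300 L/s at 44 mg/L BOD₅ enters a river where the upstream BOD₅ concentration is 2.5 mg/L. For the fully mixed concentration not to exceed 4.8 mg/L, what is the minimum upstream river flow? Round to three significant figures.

Set C_mix = 4.8: (Q·2.500 + 7300·44.00) / (Q + 7300) = 4.8
→ Q = 7300·(44.00 − 4.8)/(4.8 − 2.500) = 124400 L/s.

124000 L/s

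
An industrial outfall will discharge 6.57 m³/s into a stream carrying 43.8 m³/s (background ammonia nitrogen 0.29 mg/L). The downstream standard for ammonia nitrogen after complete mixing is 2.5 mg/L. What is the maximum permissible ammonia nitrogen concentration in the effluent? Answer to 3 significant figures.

At the limit, (Qr·Cr + Qe·Cₑ)/(Qr + Qe) = 2.5:
Cₑ = (50.37·2.5 − 43.80·0.2900) / 6.570 = 17.23 mg/L.

17.2 mg/L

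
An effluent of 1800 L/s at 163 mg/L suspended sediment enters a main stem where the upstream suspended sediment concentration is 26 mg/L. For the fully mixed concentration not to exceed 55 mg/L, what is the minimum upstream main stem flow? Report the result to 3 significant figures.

6700 L/s

Set C_mix = 55: (Q·26.00 + 1800·163.0) / (Q + 1800) = 55
→ Q = 1800·(163.0 − 55)/(55 − 26.00) = 6703 L/s.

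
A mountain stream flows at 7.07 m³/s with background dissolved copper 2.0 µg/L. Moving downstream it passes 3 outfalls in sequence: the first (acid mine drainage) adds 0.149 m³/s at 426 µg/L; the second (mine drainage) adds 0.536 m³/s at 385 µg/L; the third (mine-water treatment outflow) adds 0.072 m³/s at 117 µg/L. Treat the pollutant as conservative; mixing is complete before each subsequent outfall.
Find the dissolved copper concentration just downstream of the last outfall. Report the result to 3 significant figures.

37.4 µg/L

After outfall 1: Q = 7.070 + 0.1490 = 7.219 m³/s; C = (7.070·2.000 + 0.1490·426.0)/7.219 = 10.75 µg/L.
After outfall 2: Q = 7.219 + 0.5360 = 7.755 m³/s; C = (7.219·10.75 + 0.5360·385.0)/7.755 = 36.62 µg/L.
After outfall 3: Q = 7.755 + 0.07200 = 7.827 m³/s; C = (7.755·36.62 + 0.07200·117.0)/7.827 = 37.36 µg/L.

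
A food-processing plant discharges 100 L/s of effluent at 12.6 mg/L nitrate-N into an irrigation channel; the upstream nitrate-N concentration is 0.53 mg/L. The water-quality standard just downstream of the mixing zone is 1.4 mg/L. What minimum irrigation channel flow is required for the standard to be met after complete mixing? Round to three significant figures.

Set C_mix = 1.4: (Q·0.5300 + 100.0·12.60) / (Q + 100.0) = 1.4
→ Q = 100.0·(12.60 − 1.4)/(1.4 − 0.5300) = 1287 L/s.

1290 L/s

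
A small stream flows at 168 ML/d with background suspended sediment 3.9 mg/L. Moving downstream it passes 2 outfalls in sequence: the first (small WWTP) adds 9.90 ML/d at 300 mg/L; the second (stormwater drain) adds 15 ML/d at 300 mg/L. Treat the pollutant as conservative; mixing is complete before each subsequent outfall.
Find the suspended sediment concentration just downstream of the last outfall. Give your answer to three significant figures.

Below outfall 1: Q → 177.9 ML/d, C = (168.0·3.900 + 9.900·300.0)/177.9 = 20.38 mg/L.
Below outfall 2: Q → 192.9 ML/d, C = (177.9·20.38 + 15.00·300.0)/192.9 = 42.12 mg/L.

42.1 mg/L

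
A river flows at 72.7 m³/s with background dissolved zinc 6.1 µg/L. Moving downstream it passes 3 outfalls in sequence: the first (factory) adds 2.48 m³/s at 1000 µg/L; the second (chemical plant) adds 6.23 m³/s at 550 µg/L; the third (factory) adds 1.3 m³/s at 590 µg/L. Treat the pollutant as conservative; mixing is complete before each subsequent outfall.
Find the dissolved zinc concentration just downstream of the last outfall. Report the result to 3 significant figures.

86.0 µg/L

Below outfall 1: Q → 75.18 m³/s, C = (72.70·6.100 + 2.480·1000)/75.18 = 38.89 µg/L.
Below outfall 2: Q → 81.41 m³/s, C = (75.18·38.89 + 6.230·550.0)/81.41 = 78.00 µg/L.
Below outfall 3: Q → 82.71 m³/s, C = (81.41·78.00 + 1.300·590.0)/82.71 = 86.05 µg/L.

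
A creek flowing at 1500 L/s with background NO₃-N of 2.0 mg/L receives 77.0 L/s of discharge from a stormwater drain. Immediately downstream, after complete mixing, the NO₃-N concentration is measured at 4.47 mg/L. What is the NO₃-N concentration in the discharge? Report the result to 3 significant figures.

Mass balance: 1500·2.000 + 77.00·Cₑ = 1577·4.470
→ Cₑ = (1577·4.470 − 1500·2.000) / 77.00 = 52.59 mg/L.

52.6 mg/L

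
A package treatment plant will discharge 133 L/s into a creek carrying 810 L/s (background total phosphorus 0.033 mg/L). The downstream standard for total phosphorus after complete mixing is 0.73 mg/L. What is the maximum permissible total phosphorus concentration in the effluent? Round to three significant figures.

At the limit, (Qr·Cr + Qe·Cₑ)/(Qr + Qe) = 0.73:
Cₑ = (943.0·0.73 − 810.0·0.03300) / 133.0 = 4.975 mg/L.

4.97 mg/L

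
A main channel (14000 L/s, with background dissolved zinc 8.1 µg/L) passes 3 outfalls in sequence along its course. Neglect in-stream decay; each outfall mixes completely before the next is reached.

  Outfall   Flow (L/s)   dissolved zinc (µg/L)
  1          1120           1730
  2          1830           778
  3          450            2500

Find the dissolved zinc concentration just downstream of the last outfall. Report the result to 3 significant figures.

264 µg/L

Below outfall 1: Q → 15120 L/s, C = (14000·8.100 + 1120·1730)/15120 = 135.6 µg/L.
Below outfall 2: Q → 16950 L/s, C = (15120·135.6 + 1830·778.0)/16950 = 205.0 µg/L.
Below outfall 3: Q → 17400 L/s, C = (16950·205.0 + 450.0·2500)/17400 = 264.4 µg/L.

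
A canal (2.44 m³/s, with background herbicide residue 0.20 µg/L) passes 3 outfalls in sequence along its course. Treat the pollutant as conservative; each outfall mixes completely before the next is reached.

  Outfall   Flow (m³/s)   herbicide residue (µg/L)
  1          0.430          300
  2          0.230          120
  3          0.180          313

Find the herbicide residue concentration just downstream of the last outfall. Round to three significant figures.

Outfall 1: combined Q = 2.870 m³/s; C = (2.440·0.2000 + 0.4300·300.0)/2.870 = 45.12 µg/L.
Outfall 2: combined Q = 3.100 m³/s; C = (2.870·45.12 + 0.2300·120.0)/3.100 = 50.67 µg/L.
Outfall 3: combined Q = 3.280 m³/s; C = (3.100·50.67 + 0.1800·313.0)/3.280 = 65.07 µg/L.

65.1 µg/L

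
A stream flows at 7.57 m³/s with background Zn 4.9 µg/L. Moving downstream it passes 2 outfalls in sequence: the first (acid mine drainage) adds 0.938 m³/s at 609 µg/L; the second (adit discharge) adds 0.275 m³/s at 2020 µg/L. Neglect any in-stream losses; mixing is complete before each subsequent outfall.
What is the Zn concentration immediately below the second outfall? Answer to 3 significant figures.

133 µg/L

After outfall 1: Q = 7.570 + 0.9380 = 8.508 m³/s; C = (7.570·4.900 + 0.9380·609.0)/8.508 = 71.50 µg/L.
After outfall 2: Q = 8.508 + 0.2750 = 8.783 m³/s; C = (8.508·71.50 + 0.2750·2020)/8.783 = 132.5 µg/L.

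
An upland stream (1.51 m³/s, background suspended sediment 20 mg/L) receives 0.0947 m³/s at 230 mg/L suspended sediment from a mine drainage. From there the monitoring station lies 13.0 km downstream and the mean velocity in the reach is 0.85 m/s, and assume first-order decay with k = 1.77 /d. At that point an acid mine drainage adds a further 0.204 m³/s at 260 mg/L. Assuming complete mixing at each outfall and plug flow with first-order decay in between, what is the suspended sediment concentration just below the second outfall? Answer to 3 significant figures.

50.3 mg/L

Flow-weighted average: C = (1.510·20.00 + 0.09470·230.0) / 1.605 = 51.98/1.605 = 32.39 mg/L; combined flow 1.605 m³/s.
Travel time t = 13.0·1000 / 0.85 = 15290 s = 4.248 h.
After decay, C = 32.39 × e^(−kt) = 32.39 × 0.7310 = 23.68 mg/L.
Second outfall: C = (1.605·23.68 + 0.2040·260.0)/1.809 = 50.33 mg/L.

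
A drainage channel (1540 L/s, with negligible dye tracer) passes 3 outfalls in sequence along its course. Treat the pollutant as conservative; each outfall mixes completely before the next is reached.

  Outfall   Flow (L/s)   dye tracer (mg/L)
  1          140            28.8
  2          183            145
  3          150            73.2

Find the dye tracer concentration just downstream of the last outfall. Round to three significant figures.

20.6 mg/L

Outfall 1: combined Q = 1680 L/s; C = (1540·0 + 140.0·28.80)/1680 = 2.400 mg/L.
Outfall 2: combined Q = 1863 L/s; C = (1680·2.400 + 183.0·145.0)/1863 = 16.41 mg/L.
Outfall 3: combined Q = 2013 L/s; C = (1863·16.41 + 150.0·73.20)/2013 = 20.64 mg/L.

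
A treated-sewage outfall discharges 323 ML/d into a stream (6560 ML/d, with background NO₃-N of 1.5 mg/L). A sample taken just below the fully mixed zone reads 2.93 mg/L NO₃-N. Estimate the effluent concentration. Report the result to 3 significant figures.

32.0 mg/L

Mass balance: 6560·1.500 + 323.0·Cₑ = 6883·2.930
→ Cₑ = (6883·2.930 − 6560·1.500) / 323.0 = 31.97 mg/L.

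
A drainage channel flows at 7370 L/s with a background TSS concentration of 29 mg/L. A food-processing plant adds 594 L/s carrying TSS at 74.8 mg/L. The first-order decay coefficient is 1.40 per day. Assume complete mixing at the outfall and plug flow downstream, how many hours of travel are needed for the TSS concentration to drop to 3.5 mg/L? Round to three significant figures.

38.2 h

Conservation of mass: C = (7370·29.00 + 594.0·74.80) / 7964 = 258200/7964 = 32.42 mg/L.
32.42·exp(−k·t) = 3.5 → t = ln(32.42/3.5)/k = 137400 s = 38.16 h.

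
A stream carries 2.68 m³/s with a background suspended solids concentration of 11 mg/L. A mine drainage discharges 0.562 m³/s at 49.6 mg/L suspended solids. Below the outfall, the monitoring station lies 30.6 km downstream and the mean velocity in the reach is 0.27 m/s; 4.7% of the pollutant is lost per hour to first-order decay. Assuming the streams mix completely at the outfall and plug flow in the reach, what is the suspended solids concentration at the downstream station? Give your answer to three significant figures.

Flow-weighted average: C = (2.680·11.00 + 0.5620·49.60) / 3.242 = 57.36/3.242 = 17.69 mg/L.
Travel time t = 30.6·1000 / 0.27 = 113300 s = 31.48 h.
4.7%/h lost → k = −ln(1 − 0.047) = 0.04814 h⁻¹.
Applying C = C₀e^(−kt): 17.69 × 0.2197 = 3.887 mg/L.

3.89 mg/L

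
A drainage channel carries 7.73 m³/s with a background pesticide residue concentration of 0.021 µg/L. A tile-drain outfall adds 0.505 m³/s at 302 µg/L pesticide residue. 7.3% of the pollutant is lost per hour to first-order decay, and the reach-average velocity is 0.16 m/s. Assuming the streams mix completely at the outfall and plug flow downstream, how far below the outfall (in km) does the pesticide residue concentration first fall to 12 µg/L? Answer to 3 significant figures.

3.31 km

After mixing, C = (7.730·0.02100 + 0.5050·302.0) / 8.235 = 152.7/8.235 = 18.54 µg/L.
7.3%/h lost → k = −ln(1 − 0.073) = 0.07580 h⁻¹.
Set 18.54·exp(−k·t) = 12 → t = ln(18.54/12)/k = 20660 s = 5.739 h.
Distance = v·t = 0.16·20660 = 3305 m = 3.305 km.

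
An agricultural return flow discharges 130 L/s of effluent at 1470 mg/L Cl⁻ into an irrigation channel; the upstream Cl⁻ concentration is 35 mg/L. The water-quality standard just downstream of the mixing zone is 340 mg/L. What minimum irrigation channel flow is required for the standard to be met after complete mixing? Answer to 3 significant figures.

Set C_mix = 340: (Q·35.00 + 130.0·1470) / (Q + 130.0) = 340
→ Q = 130.0·(1470 − 340)/(340 − 35.00) = 481.6 L/s.

482 L/s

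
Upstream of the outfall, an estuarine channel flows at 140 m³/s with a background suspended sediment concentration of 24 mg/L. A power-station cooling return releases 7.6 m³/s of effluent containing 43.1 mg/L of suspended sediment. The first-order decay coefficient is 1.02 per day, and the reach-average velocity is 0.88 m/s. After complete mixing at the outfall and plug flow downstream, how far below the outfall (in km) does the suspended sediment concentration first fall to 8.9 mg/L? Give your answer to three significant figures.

76.9 km

After mixing, C = (140.0·24.00 + 7.600·43.10) / 147.6 = 3688/147.6 = 24.98 mg/L.
Set 24.98·exp(−k·t) = 8.9 → t = ln(24.98/8.9)/k = 87430 s = 24.29 h.
Distance = v·t = 0.88·87430 = 76940 m = 76.94 km.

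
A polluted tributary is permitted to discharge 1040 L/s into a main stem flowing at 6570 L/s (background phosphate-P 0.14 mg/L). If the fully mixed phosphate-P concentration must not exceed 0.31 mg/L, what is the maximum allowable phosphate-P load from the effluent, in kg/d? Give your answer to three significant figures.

124 kg/d

Mass balance at the limit: 6570·0.1400 + 1040·Cₑ = 7610·0.31 → Cₑ = 1.384 mg/L.
1040 L/s = 1.040 m³/s. Load = 1.040 m³/s × 1.384 g/m³ × 86 400 s/d = 124.4 kg/d.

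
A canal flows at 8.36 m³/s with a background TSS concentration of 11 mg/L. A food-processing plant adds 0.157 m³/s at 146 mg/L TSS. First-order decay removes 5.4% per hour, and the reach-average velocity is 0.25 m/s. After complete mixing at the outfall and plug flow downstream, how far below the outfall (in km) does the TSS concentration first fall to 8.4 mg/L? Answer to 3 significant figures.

7.68 km

Mass balance: C = (8.360·11.00 + 0.1570·146.0) / 8.517 = 114.9/8.517 = 13.49 mg/L.
5.4%/h lost → k = −ln(1 − 0.054) = 0.05551 h⁻¹.
Set 13.49·exp(−k·t) = 8.4 → t = ln(13.49/8.4)/k = 30710 s = 8.532 h.
Distance = v·t = 0.25·30710 = 7678 m = 7.678 km.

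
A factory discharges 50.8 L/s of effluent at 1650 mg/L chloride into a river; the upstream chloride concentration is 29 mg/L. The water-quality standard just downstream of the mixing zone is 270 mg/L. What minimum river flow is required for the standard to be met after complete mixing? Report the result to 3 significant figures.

Set C_mix = 270: (Q·29.00 + 50.80·1650) / (Q + 50.80) = 270
→ Q = 50.80·(1650 − 270)/(270 − 29.00) = 290.9 L/s.

291 L/s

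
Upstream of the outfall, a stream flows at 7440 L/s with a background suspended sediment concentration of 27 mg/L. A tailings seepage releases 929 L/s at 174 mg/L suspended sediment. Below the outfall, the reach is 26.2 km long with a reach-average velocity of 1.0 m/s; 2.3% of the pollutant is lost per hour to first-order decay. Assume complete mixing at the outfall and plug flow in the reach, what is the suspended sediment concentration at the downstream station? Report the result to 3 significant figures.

Flow-weighted average: C = (7440·27.00 + 929.0·174.0) / 8369 = 362500/8369 = 43.32 mg/L.
Travel time t = 26.2·1000 / 1.0 = 26200 s = 7.278 h.
2.3%/h lost → k = −ln(1 − 0.023) = 0.02327 h⁻¹.
After decay, C = 43.32 × e^(−kt) = 43.32 × 0.8442 = 36.57 mg/L.

36.6 mg/L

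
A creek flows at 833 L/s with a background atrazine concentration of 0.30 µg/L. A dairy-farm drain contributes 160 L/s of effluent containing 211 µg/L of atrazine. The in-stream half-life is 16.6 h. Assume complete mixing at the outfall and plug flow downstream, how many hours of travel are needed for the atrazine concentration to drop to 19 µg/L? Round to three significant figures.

14.1 h

After mixing, C = (833.0·0.3000 + 160.0·211.0) / 993.0 = 34010/993.0 = 34.25 µg/L.
Half-life 16.6 h → k = ln 2 / 16.6 = 0.04176 h⁻¹ = 1.002 d⁻¹.
34.25·exp(−k·t) = 19 → t = ln(34.25/19)/k = 50800 s = 14.11 h.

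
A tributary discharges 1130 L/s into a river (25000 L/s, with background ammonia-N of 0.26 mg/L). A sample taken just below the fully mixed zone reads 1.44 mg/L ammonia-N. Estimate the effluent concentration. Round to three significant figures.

27.5 mg/L

Mass balance: 25000·0.2600 + 1130·Cₑ = 26130·1.440
→ Cₑ = (26130·1.440 − 25000·0.2600) / 1130 = 27.55 mg/L.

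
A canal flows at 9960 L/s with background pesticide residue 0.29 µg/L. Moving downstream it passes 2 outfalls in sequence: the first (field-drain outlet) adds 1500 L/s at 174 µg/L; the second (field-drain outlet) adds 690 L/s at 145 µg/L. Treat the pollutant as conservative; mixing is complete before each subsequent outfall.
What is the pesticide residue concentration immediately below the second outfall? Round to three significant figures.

Below outfall 1: Q → 11460 L/s, C = (9960·0.2900 + 1500·174.0)/11460 = 23.03 µg/L.
Below outfall 2: Q → 12150 L/s, C = (11460·23.03 + 690.0·145.0)/12150 = 29.95 µg/L.

30.0 µg/L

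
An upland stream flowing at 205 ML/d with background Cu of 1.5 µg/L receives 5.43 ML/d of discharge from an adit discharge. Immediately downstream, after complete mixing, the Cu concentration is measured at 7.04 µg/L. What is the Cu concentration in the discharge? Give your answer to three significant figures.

Mass balance: 205.0·1.500 + 5.430·Cₑ = 210.4·7.040
→ Cₑ = (210.4·7.040 − 205.0·1.500) / 5.430 = 216.2 µg/L.

216 µg/L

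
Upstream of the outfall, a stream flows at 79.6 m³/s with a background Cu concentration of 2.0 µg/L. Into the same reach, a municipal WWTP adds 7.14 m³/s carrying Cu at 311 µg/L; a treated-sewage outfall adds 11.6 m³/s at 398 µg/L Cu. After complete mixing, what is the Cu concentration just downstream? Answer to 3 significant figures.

After mixing, C = (79.60·2.000 + 7.140·311.0 + 11.60·398.0) / 98.34 = 6997/98.34 = 71.15 µg/L.

71.1 µg/L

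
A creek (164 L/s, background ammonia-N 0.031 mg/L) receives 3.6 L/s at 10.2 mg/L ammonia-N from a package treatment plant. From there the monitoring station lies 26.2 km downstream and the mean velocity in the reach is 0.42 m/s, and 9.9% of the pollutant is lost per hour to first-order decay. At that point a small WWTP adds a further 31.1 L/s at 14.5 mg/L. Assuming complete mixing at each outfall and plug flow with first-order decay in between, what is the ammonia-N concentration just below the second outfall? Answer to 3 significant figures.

Mass balance: C = (164.0·0.03100 + 3.600·10.20) / 167.6 = 41.80/167.6 = 0.2494 mg/L; combined flow 167.6 L/s.
Travel time t = 26.2·1000 / 0.42 = 62380 s = 17.33 h.
9.9%/h lost → k = −ln(1 − 0.099) = 0.1043 h⁻¹.
First-order decay: C = 0.2494·exp(−k·t) = 0.2494·0.1642 = 0.04097 mg/L.
At the second outfall, C = (167.6·0.04097 + 31.10·14.50) / (167.6 + 31.10) = 2.304 mg/L.

2.30 mg/L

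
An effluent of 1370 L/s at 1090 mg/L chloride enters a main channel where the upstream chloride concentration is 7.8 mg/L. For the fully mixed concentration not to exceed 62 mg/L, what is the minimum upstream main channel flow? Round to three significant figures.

Set C_mix = 62: (Q·7.800 + 1370·1090) / (Q + 1370) = 62
→ Q = 1370·(1090 − 62)/(62 − 7.800) = 25980 L/s.

26000 L/s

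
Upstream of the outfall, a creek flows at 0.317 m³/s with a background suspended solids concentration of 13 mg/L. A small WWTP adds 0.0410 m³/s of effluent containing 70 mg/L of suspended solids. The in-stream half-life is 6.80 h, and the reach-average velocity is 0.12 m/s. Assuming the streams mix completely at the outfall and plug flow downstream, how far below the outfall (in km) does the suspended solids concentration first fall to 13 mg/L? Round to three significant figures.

Flow-weighted average: C = (0.3170·13.00 + 0.04100·70.00) / 0.3580 = 6.991/0.3580 = 19.53 mg/L.
Half-life 6.80 h → k = ln 2 / 6.80 = 0.1019 h⁻¹ = 2.446 d⁻¹.
Set 19.53·exp(−k·t) = 13 → t = ln(19.53/13)/k = 14370 s = 3.992 h.
Distance = v·t = 0.12·14370 = 1724 m = 1.724 km.

1.72 km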